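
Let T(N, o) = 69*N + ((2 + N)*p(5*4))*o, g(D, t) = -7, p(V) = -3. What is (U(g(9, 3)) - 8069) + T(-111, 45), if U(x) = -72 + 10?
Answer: -1075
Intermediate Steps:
T(N, o) = 69*N + o*(-6 - 3*N) (T(N, o) = 69*N + ((2 + N)*(-3))*o = 69*N + (-6 - 3*N)*o = 69*N + o*(-6 - 3*N))
U(x) = -62
(U(g(9, 3)) - 8069) + T(-111, 45) = (-62 - 8069) + (-6*45 + 69*(-111) - 3*(-111)*45) = -8131 + (-270 - 7659 + 14985) = -8131 + 7056 = -1075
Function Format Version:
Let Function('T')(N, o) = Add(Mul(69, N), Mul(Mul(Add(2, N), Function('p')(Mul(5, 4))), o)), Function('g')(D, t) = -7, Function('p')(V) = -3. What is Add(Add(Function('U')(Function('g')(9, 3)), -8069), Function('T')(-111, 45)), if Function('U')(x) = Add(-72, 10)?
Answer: -1075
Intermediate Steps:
Function('T')(N, o) = Add(Mul(69, N), Mul(o, Add(-6, Mul(-3, N)))) (Function('T')(N, o) = Add(Mul(69, N), Mul(Mul(Add(2, N), -3), o)) = Add(Mul(69, N), Mul(Add(-6, Mul(-3, N)), o)) = Add(Mul(69, N), Mul(o, Add(-6, Mul(-3, N)))))
Function('U')(x) = -62
Add(Add(Function('U')(Function('g')(9, 3)), -8069), Function('T')(-111, 45)) = Add(Add(-62, -8069), Add(Mul(-6, 45), Mul(69, -111), Mul(-3, -111, 45))) = Add(-8131, Add(-270, -7659, 14985)) = Add(-8131, 7056) = -1075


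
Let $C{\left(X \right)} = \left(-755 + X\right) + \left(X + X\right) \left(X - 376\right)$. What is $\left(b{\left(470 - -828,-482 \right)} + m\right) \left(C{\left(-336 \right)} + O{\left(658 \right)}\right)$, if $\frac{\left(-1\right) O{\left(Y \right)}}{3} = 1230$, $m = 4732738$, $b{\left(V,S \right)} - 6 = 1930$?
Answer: $2242734584342$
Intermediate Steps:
$b{\left(V,S \right)} = 1936$ ($b{\left(V,S \right)} = 6 + 1930 = 1936$)
$O{\left(Y \right)} = -3690$ ($O{\left(Y \right)} = \left(-3\right) 1230 = -3690$)
$C{\left(X \right)} = -755 + X + 2 X \left(-376 + X\right)$ ($C{\left(X \right)} = \left(-755 + X\right) + 2 X \left(-376 + X\right) = -755 + X + 2 X \left(-376 + X\right)$)
$\left(b{\left(470 - -828,-482 \right)} + m\right) \left(C{\left(-336 \right)} + O{\left(658 \right)}\right) = \left(1936 + 4732738\right) \left(\left(-755 - -252336 + 2 \left(-336\right)^{2}\right) - 3690\right) = 4734674 \left(\left(-755 + 252336 + 2 \cdot 112896\right) - 3690\right) = 4734674 \left(\left(-755 + 252336 + 225792\right) - 3690\right) = 4734674 \left(477373 - 3690\right) = 4734674 \cdot 473683 = 2242734584342$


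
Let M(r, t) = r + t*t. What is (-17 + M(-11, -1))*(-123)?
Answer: 3321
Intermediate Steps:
M(r, t) = r + t**2
(-17 + M(-11, -1))*(-123) = (-17 + (-11 + (-1)**2))*(-123) = (-17 + (-11 + 1))*(-123) = (-17 - 10)*(-123) = -27*(-123) = 3321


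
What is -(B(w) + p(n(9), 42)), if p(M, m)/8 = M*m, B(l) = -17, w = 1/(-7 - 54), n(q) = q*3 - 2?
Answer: -8383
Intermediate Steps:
n(q) = -2 + 3*q (n(q) = 3*q - 2 = -2 + 3*q)
w = -1/61 (w = 1/(-61) = -1/61 ≈ -0.016393)
p(M, m) = 8*M*m (p(M, m) = 8*(M*m) = 8*M*m)
-(B(w) + p(n(9), 42)) = -(-17 + 8*(-2 + 3*9)*42) = -(-17 + 8*(-2 + 27)*42) = -(-17 + 8*25*42) = -(-17 + 8400) = -1*8383 = -8383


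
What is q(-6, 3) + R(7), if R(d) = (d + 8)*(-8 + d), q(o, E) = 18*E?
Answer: 39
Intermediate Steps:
R(d) = (-8 + d)*(8 + d) (R(d) = (8 + d)*(-8 + d) = (-8 + d)*(8 + d))
q(-6, 3) + R(7) = 18*3 + (-64 + 7²) = 54 + (-64 + 49) = 54 - 15 = 39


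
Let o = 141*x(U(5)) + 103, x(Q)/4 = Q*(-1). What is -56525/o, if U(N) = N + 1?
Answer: 3325/193 ≈ 17.228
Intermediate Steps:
U(N) = 1 + N
x(Q) = -4*Q (x(Q) = 4*(Q*(-1)) = 4*(-Q) = -4*Q)
o = -3281 (o = 141*(-4*(1 + 5)) + 103 = 141*(-4*6) + 103 = 141*(-24) + 103 = -3384 + 103 = -3281)
-56525/o = -56525/(-3281) = -56525*(-1/3281) = 3325/193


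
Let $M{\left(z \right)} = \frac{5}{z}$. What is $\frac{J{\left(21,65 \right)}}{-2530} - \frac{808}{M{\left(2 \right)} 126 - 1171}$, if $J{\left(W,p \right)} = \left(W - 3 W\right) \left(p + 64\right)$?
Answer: $\frac{417628}{135355} \approx 3.0854$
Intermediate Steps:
$J{\left(W,p \right)} = - 2 W \left(64 + p\right)$
$\frac{J{\left(21,65 \right)}}{-2530} - \frac{808}{M{\left(2 \right)} 126 - 1171} = \frac{\left(-2\right) 21 \left(64 + 65\right)}{-2530} - \frac{808}{\frac{5}{2} \cdot 126 - 1171} = \left(-2\right) 21 \cdot 129 \left(- \frac{1}{2530}\right) - \frac{808}{5 \cdot \frac{1}{2} \cdot 126 - 1171} = \left(-5418\right) \left(- \frac{1}{2530}\right) - \frac{808}{\frac{5}{2} \cdot 126 - 1171} = \frac{2709}{1265} - \frac{808}{315 - 1171} = \frac{2709}{1265} - \frac{808}{-856} = \frac{2709}{1265} - - \frac{101}{107} = \frac{2709}{1265} + \frac{101}{107} = \frac{417628}{135355}$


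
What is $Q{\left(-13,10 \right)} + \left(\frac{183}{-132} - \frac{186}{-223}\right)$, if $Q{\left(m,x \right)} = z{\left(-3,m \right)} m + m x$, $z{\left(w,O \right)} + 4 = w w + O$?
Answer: $- \frac{260531}{9812} \approx -26.552$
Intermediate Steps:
$z{\left(w,O \right)} = -4 + O + w^{2}$ ($z{\left(w,O \right)} = -4 + \left(w w + O\right) = -4 + \left(w^{2} + O\right) = -4 + \left(O + w^{2}\right) = -4 + O + w^{2}$)
$Q{\left(m,x \right)} = m x + m \left(5 + m\right)$ ($Q{\left(m,x \right)} = \left(-4 + m + \left(-3\right)^{2}\right) m + m x = \left(-4 + m + 9\right) m + m x = \left(5 + m\right) m + m x = m \left(5 + m\right) + m x = m x + m \left(5 + m\right)$)
$Q{\left(-13,10 \right)} + \left(\frac{183}{-132} - \frac{186}{-223}\right) = - 13 \left(5 - 13 + 10\right) + \left(\frac{183}{-132} - \frac{186}{-223}\right) = \left(-13\right) 2 + \left(183 \left(- \frac{1}{132}\right) - - \frac{186}{223}\right) = -26 + \left(- \frac{61}{44} + \frac{186}{223}\right) = -26 - \frac{5419}{9812} = - \frac{260531}{9812}$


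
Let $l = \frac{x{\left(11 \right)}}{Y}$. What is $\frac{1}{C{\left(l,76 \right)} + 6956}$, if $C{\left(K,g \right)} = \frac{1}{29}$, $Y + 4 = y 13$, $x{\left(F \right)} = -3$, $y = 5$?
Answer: $\frac{29}{201725} \approx 0.00014376$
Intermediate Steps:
$Y = 61$ ($Y = -4 + 5 \cdot 13 = -4 + 65 = 61$)
$l = - \frac{3}{61} \approx -0.04918$
$C{\left(K,g \right)} = \frac{1}{29}$
$\frac{1}{C{\left(l,76 \right)} + 6956} = \frac{1}{\frac{1}{29} + 6956} = \frac{1}{\frac{201725}{29}} = \frac{29}{201725}$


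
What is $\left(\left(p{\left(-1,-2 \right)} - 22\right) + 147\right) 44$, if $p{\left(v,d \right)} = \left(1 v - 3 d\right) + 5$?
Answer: $5940$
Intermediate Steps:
$p{\left(v,d \right)} = 5 + v - 3 d$ ($p{\left(v,d \right)} = \left(v - 3 d\right) + 5 = 5 + v - 3 d$)
$\left(\left(p{\left(-1,-2 \right)} - 22\right) + 147\right) 44 = \left(\left(\left(5 - 1 - -6\right) - 22\right) + 147\right) 44 = \left(\left(\left(5 - 1 + 6\right) - 22\right) + 147\right) 44 = \left(\left(10 - 22\right) + 147\right) 44 = \left(-12 + 147\right) 44 = 135 \cdot 44 = 5940$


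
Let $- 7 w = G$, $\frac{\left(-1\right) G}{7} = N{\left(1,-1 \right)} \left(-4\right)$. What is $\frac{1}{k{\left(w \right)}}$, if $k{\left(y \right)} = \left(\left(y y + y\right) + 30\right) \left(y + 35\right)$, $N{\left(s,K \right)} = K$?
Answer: $\frac{1}{1950} \approx 0.00051282$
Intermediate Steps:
$G = -28$ ($G = - 7 \left(\left(-1\right) \left(-4\right)\right) = \left(-7\right) 4 = -28$)
$w = 4$ ($w = \left(- \frac{1}{7}\right) \left(-28\right) = 4$)
$k{\left(y \right)} = \left(35 + y\right) \left(30 + y + y^{2}\right)$ ($k{\left(y \right)} = \left(\left(y^{2} + y\right) + 30\right) \left(35 + y\right) = \left(\left(y + y^{2}\right) + 30\right) \left(35 + y\right) = \left(30 + y + y^{2}\right) \left(35 + y\right) = \left(35 + y\right) \left(30 + y + y^{2}\right)$)
$\frac{1}{k{\left(w \right)}} = \frac{1}{1050 + 4^{3} + 36 \cdot 4^{2} + 65 \cdot 4} = \frac{1}{1050 + 64 + 36 \cdot 16 + 260} = \frac{1}{1050 + 64 + 576 + 260} = \frac{1}{1950}$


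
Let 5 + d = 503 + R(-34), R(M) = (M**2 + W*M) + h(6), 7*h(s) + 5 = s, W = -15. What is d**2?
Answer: 229492201/49 ≈ 4.6835e+6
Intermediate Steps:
h(s) = -5/7 + s/7
R(M) = 1/7 + M**2 - 15*M (R(M) = (M**2 - 15*M) + (-5/7 + (1/7)*6) = (M**2 - 15*M) + (-5/7 + 6/7) = (M**2 - 15*M) + 1/7 = 1/7 + M**2 - 15*M)
d = 15149/7 (d = -5 + (503 + (1/7 + (-34)**2 - 15*(-34))) = -5 + (503 + (1/7 + 1156 + 510)) = -5 + (503 + 11663/7) = -5 + 15184/7 = 15149/7 ≈ 2164.1)
d**2 = (15149/7)**2 = 229492201/49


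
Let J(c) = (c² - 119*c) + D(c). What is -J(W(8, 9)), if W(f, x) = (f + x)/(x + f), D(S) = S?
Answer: 117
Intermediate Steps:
W(f, x) = 1 (W(f, x) = (f + x)/(f + x) = 1)
J(c) = c² - 118*c (J(c) = (c² - 119*c) + c = c² - 118*c)
-J(W(8, 9)) = -(-118 + 1) = -(-117) = -1*(-117) = 117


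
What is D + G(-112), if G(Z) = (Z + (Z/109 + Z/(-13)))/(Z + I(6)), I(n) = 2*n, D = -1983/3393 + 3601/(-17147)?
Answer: 1014961114/4065125025 ≈ 0.24968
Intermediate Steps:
D = -1185146/1491789 (D = -1983*1/3393 + 3601*(-1/17147) = -661/1131 - 277/1319 = -1185146/1491789 ≈ -0.79445)
G(Z) = 1321*Z/(1417*(12 + Z)) (G(Z) = (Z + (Z/109 + Z/(-13)))/(Z + 2*6) = (Z + (Z*(1/109) + Z*(-1/13)))/(Z + 12) = (Z + (Z/109 - Z/13))/(12 + Z) = (Z - 96*Z/1417)/(12 + Z) = (1321*Z/1417)/(12 + Z) = 1321*Z/(1417*(12 + Z)))
D + G(-112) = -1185146/1491789 + (1321/1417)*(-112)/(12 - 112) = -1185146/1491789 + (1321/1417)*(-112)/(-100) = -1185146/1491789 + (1321/1417)*(-112)*(-1/100) = -1185146/1491789 + 36988/35425 = 1014961114/4065125025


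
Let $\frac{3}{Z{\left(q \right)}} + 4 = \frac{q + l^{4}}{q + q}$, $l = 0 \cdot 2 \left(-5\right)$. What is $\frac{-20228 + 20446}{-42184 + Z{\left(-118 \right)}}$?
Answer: $- \frac{763}{147647} \approx -0.0051677$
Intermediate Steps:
$l = 0$ ($l = 0 \left(-5\right) = 0$)
$Z{\left(q \right)} = - \frac{6}{7}$ ($Z{\left(q \right)} = \frac{3}{-4 + \frac{q + 0^{4}}{q + q}} = \frac{3}{-4 + \frac{q + 0}{2 q}} = \frac{3}{-4 + q \frac{1}{2 q}} = \frac{3}{-4 + \frac{1}{2}} = \frac{3}{- \frac{7}{2}} = 3 \left(- \frac{2}{7}\right) = - \frac{6}{7}$)
$\frac{-20228 + 20446}{-42184 + Z{\left(-118 \right)}} = \frac{-20228 + 20446}{-42184 - \frac{6}{7}} = \frac{218}{- \frac{295294}{7}} = 218 \left(- \frac{7}{295294}\right) = - \frac{763}{147647}$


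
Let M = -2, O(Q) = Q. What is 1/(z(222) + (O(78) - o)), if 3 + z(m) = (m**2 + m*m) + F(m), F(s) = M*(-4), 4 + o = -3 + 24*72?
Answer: 1/96930 ≈ 1.0317e-5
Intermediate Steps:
o = 1721 (o = -4 + (-3 + 24*72) = -4 + (-3 + 1728) = -4 + 1725 = 1721)
F(s) = 8 (F(s) = -2*(-4) = 8)
z(m) = 5 + 2*m**2 (z(m) = -3 + ((m**2 + m*m) + 8) = -3 + ((m**2 + m**2) + 8) = -3 + (2*m**2 + 8) = -3 + (8 + 2*m**2) = 5 + 2*m**2)
1/(z(222) + (O(78) - o)) = 1/((5 + 2*222**2) + (78 - 1*1721)) = 1/((5 + 2*49284) + (78 - 1721)) = 1/((5 + 98568) - 1643) = 1/(98573 - 1643) = 1/96930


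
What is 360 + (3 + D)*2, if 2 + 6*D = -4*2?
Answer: 1088/3 ≈ 362.67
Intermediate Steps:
D = -5/3 (D = -1/3 + (-4*2)/6 = -1/3 + (1/6)*(-8) = -1/3 - 4/3 = -5/3 ≈ -1.6667)
360 + (3 + D)*2 = 360 + (3 - 5/3)*2 = 360 + (4/3)*2 = 360 + 8/3 = 1088/3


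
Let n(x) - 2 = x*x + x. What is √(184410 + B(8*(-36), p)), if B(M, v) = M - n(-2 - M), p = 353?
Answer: √102038 ≈ 319.43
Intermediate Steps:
n(x) = 2 + x + x² (n(x) = 2 + (x*x + x) = 2 + (x² + x) = 2 + (x + x²) = 2 + x + x²)
B(M, v) = -(-2 - M)² + 2*M (B(M, v) = M - (2 + (-2 - M) + (-2 - M)²) = M - ((-2 - M)² - M) = M + (M - (-2 - M)²) = -(-2 - M)² + 2*M)
√(184410 + B(8*(-36), p)) = √(184410 + (-(2 + 8*(-36))² + 2*(8*(-36)))) = √(184410 + (-(2 - 288)² + 2*(-288))) = √(184410 + (-1*(-286)² - 576)) = √(184410 + (-1*81796 - 576)) = √(184410 + (-81796 - 576)) = √(184410 - 82372) = √102038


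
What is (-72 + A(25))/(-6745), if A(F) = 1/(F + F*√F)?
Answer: 10799/1011750 ≈ 0.010674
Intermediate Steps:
A(F) = 1/(F + F^(3/2))
(-72 + A(25))/(-6745) = (-72 + 1/(25 + 25^(3/2)))/(-6745) = (-72 + 1/(25 + 125))*(-1/6745) = (-72 + 1/150)*(-1/6745) = -10799/150*(-1/6745) = 10799/1011750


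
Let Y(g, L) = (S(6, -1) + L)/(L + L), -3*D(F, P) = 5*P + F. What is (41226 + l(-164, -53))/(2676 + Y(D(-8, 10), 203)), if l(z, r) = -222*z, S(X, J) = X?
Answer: 31519404/1086665 ≈ 29.006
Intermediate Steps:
D(F, P) = -5*P/3 - F/3 (D(F, P) = -(5*P + F)/3 = -(F + 5*P)/3 = -5*P/3 - F/3)
Y(g, L) = (6 + L)/(2*L) (Y(g, L) = (6 + L)/(L + L) = (6 + L)/((2*L)) = (6 + L)*(1/(2*L)) = (6 + L)/(2*L))
(41226 + l(-164, -53))/(2676 + Y(D(-8, 10), 203)) = (41226 - 222*(-164))/(2676 + (½)*(6 + 203)/203) = (41226 + 36408)/(2676 + (½)*(1/203)*209) = 77634/(2676 + 209/406) = 77634/(1086665/406) = 77634*(406/1086665) = 31519404/1086665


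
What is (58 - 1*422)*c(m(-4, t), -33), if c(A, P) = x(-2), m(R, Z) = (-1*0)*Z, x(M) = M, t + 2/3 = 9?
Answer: 728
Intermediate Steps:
t = 25/3 (t = -⅔ + 9 = 25/3 ≈ 8.3333)
m(R, Z) = 0 (m(R, Z) = 0*Z = 0)
c(A, P) = -2
(58 - 1*422)*c(m(-4, t), -33) = (58 - 1*422)*(-2) = (58 - 422)*(-2) = -364*(-2) = 728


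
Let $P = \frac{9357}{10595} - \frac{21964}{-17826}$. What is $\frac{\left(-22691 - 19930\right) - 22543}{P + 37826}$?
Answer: $- \frac{559422484140}{324748300031} \approx -1.7226$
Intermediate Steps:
$P = \frac{199753231}{94433235}$ ($P = 9357 \cdot \frac{1}{10595} - - \frac{10982}{8913} = \frac{9357}{10595} + \frac{10982}{8913} = \frac{199753231}{94433235} \approx 2.1153$)
$\frac{\left(-22691 - 19930\right) - 22543}{P + 37826} = \frac{\left(-22691 - 19930\right) - 22543}{\frac{199753231}{94433235} + 37826} = \frac{\left(-22691 - 19930\right) - 22543}{\frac{3572231300341}{94433235}} = \left(-42621 - 22543\right) \frac{94433235}{3572231300341} = \left(-65164\right) \frac{94433235}{3572231300341} = - \frac{559422484140}{324748300031}$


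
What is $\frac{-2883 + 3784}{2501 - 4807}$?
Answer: $- \frac{901}{2306} \approx -0.39072$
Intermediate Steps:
$\frac{-2883 + 3784}{2501 - 4807} = \frac{901}{-2306} = 901 \left(- \frac{1}{2306}\right) = - \frac{901}{2306}$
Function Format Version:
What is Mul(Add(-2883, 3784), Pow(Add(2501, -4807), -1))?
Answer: Rational(-901, 2306) ≈ -0.39072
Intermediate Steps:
Mul(Add(-2883, 3784), Pow(Add(2501, -4807), -1)) = Mul(901, Pow(-2306, -1)) = Mul(901, Rational(-1, 2306)) = Rational(-901, 2306)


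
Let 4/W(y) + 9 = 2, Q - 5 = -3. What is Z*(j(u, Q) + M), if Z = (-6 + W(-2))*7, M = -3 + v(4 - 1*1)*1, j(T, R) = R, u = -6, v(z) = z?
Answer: -92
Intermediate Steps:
Q = 2 (Q = 5 - 3 = 2)
W(y) = -4/7 (W(y) = 4/(-9 + 2) = 4/(-7) = 4*(-1/7) = -4/7)
M = 0 (M = -3 + (4 - 1*1)*1 = -3 + (4 - 1)*1 = -3 + 3*1 = -3 + 3 = 0)
Z = -46 (Z = (-6 - 4/7)*7 = -46/7*7 = -46)
Z*(j(u, Q) + M) = -46*(2 + 0) = -46*2 = -92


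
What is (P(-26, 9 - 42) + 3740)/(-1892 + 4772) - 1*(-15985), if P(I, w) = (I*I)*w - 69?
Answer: 46018163/2880 ≈ 15979.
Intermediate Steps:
P(I, w) = -69 + w*I**2 (P(I, w) = I**2*w - 69 = w*I**2 - 69 = -69 + w*I**2)
(P(-26, 9 - 42) + 3740)/(-1892 + 4772) - 1*(-15985) = ((-69 + (9 - 42)*(-26)**2) + 3740)/(-1892 + 4772) - 1*(-15985) = ((-69 - 33*676) + 3740)/2880 + 15985 = ((-69 - 22308) + 3740)*(1/2880) + 15985 = (-22377 + 3740)*(1/2880) + 15985 = -18637*1/2880 + 15985 = -18637/2880 + 15985 = 46018163/2880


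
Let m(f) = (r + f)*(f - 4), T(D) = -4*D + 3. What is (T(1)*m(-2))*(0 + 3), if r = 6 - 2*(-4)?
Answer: 216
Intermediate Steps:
r = 14 (r = 6 + 8 = 14)
T(D) = 3 - 4*D
m(f) = (-4 + f)*(14 + f) (m(f) = (14 + f)*(f - 4) = (14 + f)*(-4 + f) = (-4 + f)*(14 + f))
(T(1)*m(-2))*(0 + 3) = ((3 - 4*1)*(-56 + (-2)**2 + 10*(-2)))*(0 + 3) = ((3 - 4)*(-56 + 4 - 20))*3 = -1*(-72)*3 = 72*3 = 216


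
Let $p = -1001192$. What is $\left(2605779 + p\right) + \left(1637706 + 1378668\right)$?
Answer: $4620961$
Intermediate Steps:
$\left(2605779 + p\right) + \left(1637706 + 1378668\right) = \left(2605779 - 1001192\right) + \left(1637706 + 1378668\right) = 1604587 + 3016374 = 4620961$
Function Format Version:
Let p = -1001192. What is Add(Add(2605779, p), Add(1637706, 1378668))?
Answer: 4620961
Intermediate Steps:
Add(Add(2605779, p), Add(1637706, 1378668)) = Add(Add(2605779, -1001192), Add(1637706, 1378668)) = Add(1604587, 3016374) = 4620961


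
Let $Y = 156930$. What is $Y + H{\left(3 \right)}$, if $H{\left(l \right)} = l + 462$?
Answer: $157395$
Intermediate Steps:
$H{\left(l \right)} = 462 + l$
$Y + H{\left(3 \right)} = 156930 + \left(462 + 3\right) = 156930 + 465 = 157395$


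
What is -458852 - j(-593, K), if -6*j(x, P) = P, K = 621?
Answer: -917497/2 ≈ -4.5875e+5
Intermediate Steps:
j(x, P) = -P/6
-458852 - j(-593, K) = -458852 - (-1)*621/6 = -458852 - 1*(-207/2) = -458852 + 207/2 = -917497/2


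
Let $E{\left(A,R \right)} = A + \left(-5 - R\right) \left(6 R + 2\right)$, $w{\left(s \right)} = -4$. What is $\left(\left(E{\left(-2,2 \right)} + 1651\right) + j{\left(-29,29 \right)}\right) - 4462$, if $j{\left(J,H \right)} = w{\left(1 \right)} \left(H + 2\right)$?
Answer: $-3035$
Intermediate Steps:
$j{\left(J,H \right)} = -8 - 4 H$ ($j{\left(J,H \right)} = - 4 \left(H + 2\right) = - 4 \left(2 + H\right) = -8 - 4 H$)
$E{\left(A,R \right)} = A + \left(-5 - R\right) \left(2 + 6 R\right)$
$\left(\left(E{\left(-2,2 \right)} + 1651\right) + j{\left(-29,29 \right)}\right) - 4462 = \left(\left(\left(-10 - 2 - 64 - 6 \cdot 2^{2}\right) + 1651\right) - 124\right) - 4462 = \left(\left(\left(-10 - 2 - 64 - 24\right) + 1651\right) - 124\right) - 4462 = \left(\left(-100 + 1651\right) - 124\right) - 4462 = \left(1551 - 124\right) - 4462 = 1427 - 4462 = -3035$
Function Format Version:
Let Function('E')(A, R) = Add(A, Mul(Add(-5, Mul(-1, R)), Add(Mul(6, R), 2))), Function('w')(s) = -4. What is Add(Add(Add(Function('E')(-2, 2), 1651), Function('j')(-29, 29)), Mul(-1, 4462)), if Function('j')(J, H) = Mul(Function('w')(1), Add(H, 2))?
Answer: -3035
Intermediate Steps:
Function('j')(J, H) = Add(-8, Mul(-4, H)) (Function('j')(J, H) = Mul(-4, Add(H, 2)) = Mul(-4, Add(2, H)) = Add(-8, Mul(-4, H)))
Function('E')(A, R) = Add(A, Mul(Add(-5, Mul(-1, R)), Add(2, Mul(6, R))))
Add(Add(Add(Function('E')(-2, 2), 1651), Function('j')(-29, 29)), Mul(-1, 4462)) = Add(Add(Add(Add(-10, -2, Mul(-32, 2), Mul(-6, Pow(2, 2))), 1651), Add(-8, Mul(-4, 29))), Mul(-1, 4462)) = Add(Add(Add(Add(-10, -2, -64, Mul(-6, 4)), 1651), Add(-8, -116)), -4462) = Add(Add(Add(Add(-10, -2, -64, -24), 1651), -124), -4462) = Add(Add(Add(-100, 1651), -124), -4462) = Add(Add(1551, -124), -4462) = Add(1427, -4462) = -3035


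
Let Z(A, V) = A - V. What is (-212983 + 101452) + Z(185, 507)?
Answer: -111853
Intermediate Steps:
(-212983 + 101452) + Z(185, 507) = (-212983 + 101452) + (185 - 1*507) = -111531 + (185 - 507) = -111531 - 322 = -111853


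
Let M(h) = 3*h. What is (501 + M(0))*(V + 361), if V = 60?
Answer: 210921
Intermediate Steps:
(501 + M(0))*(V + 361) = (501 + 3*0)*(60 + 361) = (501 + 0)*421 = 501*421 = 210921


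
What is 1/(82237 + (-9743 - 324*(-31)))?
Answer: 1/82538 ≈ 1.2116e-5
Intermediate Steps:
1/(82237 + (-9743 - 324*(-31))) = 1/(82237 + (-9743 + 10044)) = 1/(82237 + 301) = 1/82538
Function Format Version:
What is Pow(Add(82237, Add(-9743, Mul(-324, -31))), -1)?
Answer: Rational(1, 82538) ≈ 1.2116e-5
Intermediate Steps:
Pow(Add(82237, Add(-9743, Mul(-324, -31))), -1) = Pow(Add(82237, Add(-9743, 10044)), -1) = Pow(Add(82237, 301), -1) = Pow(82538, -1) = Rational(1, 82538)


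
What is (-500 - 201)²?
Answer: 491401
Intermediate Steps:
(-500 - 201)² = (-701)² = 491401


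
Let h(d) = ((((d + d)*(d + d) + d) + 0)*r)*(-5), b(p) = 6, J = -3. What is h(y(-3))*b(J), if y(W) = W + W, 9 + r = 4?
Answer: 20700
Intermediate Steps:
r = -5 (r = -9 + 4 = -5)
y(W) = 2*W
h(d) = 25*d + 100*d² (h(d) = ((((d + d)*(d + d) + d) + 0)*(-5))*(-5) = ((((2*d)*(2*d) + d) + 0)*(-5))*(-5) = (((4*d² + d) + 0)*(-5))*(-5) = (((d + 4*d²) + 0)*(-5))*(-5) = ((d + 4*d²)*(-5))*(-5) = (-20*d² - 5*d)*(-5) = 25*d + 100*d²)
h(y(-3))*b(J) = (25*(2*(-3))*(1 + 4*(2*(-3))))*6 = (25*(-6)*(1 + 4*(-6)))*6 = (25*(-6)*(1 - 24))*6 = (25*(-6)*(-23))*6 = 3450*6 = 20700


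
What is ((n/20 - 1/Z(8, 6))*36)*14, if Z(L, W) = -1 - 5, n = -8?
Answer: -588/5 ≈ -117.60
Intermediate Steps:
Z(L, W) = -6
((n/20 - 1/Z(8, 6))*36)*14 = ((-8/20 - 1/(-6))*36)*14 = ((-8*1/20 - 1*(-1/6))*36)*14 = ((-2/5 + 1/6)*36)*14 = -7/30*36*14 = -42/5*14 = -588/5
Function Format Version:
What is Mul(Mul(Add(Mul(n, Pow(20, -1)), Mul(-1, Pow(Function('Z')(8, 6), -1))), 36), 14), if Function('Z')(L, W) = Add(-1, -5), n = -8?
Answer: Rational(-588, 5) ≈ -117.60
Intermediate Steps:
Function('Z')(L, W) = -6
Mul(Mul(Add(Mul(n, Pow(20, -1)), Mul(-1, Pow(Function('Z')(8, 6), -1))), 36), 14) = Mul(Mul(Add(Mul(-8, Pow(20, -1)), Mul(-1, Pow(-6, -1))), 36), 14) = Mul(Mul(Add(Mul(-8, Rational(1, 20)), Mul(-1, Rational(-1, 6))), 36), 14) = Mul(Mul(Add(Rational(-2, 5), Rational(1, 6)), 36), 14) = Mul(Mul(Rational(-7, 30), 36), 14) = Mul(Rational(-42, 5), 14) = Rational(-588, 5)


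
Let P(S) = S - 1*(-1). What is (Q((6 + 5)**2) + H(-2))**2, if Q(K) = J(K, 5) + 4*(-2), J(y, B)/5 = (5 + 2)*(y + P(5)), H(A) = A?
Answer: 19669225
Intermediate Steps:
P(S) = 1 + S (P(S) = S + 1 = 1 + S)
J(y, B) = 210 + 35*y (J(y, B) = 5*((5 + 2)*(y + (1 + 5))) = 5*(7*(y + 6)) = 5*(7*(6 + y)) = 5*(42 + 7*y) = 210 + 35*y)
Q(K) = 202 + 35*K (Q(K) = (210 + 35*K) + 4*(-2) = (210 + 35*K) - 8 = 202 + 35*K)
(Q((6 + 5)**2) + H(-2))**2 = ((202 + 35*(6 + 5)**2) - 2)**2 = ((202 + 35*11**2) - 2)**2 = ((202 + 35*121) - 2)**2 = ((202 + 4235) - 2)**2 = (4437 - 2)**2 = 4435**2 = 19669225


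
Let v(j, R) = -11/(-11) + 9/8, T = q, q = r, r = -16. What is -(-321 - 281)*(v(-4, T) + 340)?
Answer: 823837/4 ≈ 2.0596e+5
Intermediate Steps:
q = -16
T = -16
v(j, R) = 17/8 (v(j, R) = -11*(-1/11) + 9*(1/8) = 1 + 9/8 = 17/8)
-(-321 - 281)*(v(-4, T) + 340) = -(-321 - 281)*(17/8 + 340) = -(-602)*2737/8 = -1*(-823837/4) = 823837/4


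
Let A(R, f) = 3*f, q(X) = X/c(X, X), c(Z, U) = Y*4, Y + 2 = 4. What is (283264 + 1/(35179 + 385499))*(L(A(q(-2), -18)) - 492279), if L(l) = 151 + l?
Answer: -29324925343180363/210339 ≈ -1.3942e+11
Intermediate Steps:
Y = 2 (Y = -2 + 4 = 2)
c(Z, U) = 8 (c(Z, U) = 2*4 = 8)
q(X) = X/8
(283264 + 1/(35179 + 385499))*(L(A(q(-2), -18)) - 492279) = (283264 + 1/(35179 + 385499))*((151 + 3*(-18)) - 492279) = (283264 + 1/420678)*((151 - 54) - 492279) = (283264 + 1/420678)*(97 - 492279) = (119162932993/420678)*(-492182) = -29324925343180363/210339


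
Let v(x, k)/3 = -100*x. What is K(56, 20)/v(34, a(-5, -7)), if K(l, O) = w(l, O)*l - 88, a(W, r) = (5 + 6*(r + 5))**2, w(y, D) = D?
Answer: -43/425 ≈ -0.10118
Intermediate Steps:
a(W, r) = (35 + 6*r)**2 (a(W, r) = (5 + 6*(5 + r))**2 = (5 + (30 + 6*r))**2 = (35 + 6*r)**2)
v(x, k) = -300*x (v(x, k) = 3*(-100*x) = -300*x)
K(l, O) = -88 + O*l (K(l, O) = O*l - 88 = -88 + O*l)
K(56, 20)/v(34, a(-5, -7)) = (-88 + 20*56)/((-300*34)) = (-88 + 1120)/(-10200) = 1032*(-1/10200) = -43/425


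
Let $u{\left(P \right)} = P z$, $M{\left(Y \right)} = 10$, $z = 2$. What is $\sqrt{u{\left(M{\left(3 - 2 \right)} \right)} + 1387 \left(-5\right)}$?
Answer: $i \sqrt{6915} \approx 83.156 i$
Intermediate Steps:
$u{\left(P \right)} = 2 P$ ($u{\left(P \right)} = P 2 = 2 P$)
$\sqrt{u{\left(M{\left(3 - 2 \right)} \right)} + 1387 \left(-5\right)} = \sqrt{2 \cdot 10 + 1387 \left(-5\right)} = \sqrt{20 - 6935} = \sqrt{-6915} = i \sqrt{6915}$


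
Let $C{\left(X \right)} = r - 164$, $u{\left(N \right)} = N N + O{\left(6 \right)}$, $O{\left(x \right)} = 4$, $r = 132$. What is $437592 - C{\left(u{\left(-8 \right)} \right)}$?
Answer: $437624$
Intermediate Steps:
$u{\left(N \right)} = 4 + N^{2}$ ($u{\left(N \right)} = N N + 4 = N^{2} + 4 = 4 + N^{2}$)
$C{\left(X \right)} = -32$ ($C{\left(X \right)} = 132 - 164 = -32$)
$437592 - C{\left(u{\left(-8 \right)} \right)} = 437592 - -32 = 437592 + 32 = 437624$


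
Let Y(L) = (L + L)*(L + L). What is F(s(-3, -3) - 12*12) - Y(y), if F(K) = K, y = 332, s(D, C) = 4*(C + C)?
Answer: -441064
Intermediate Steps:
s(D, C) = 8*C (s(D, C) = 4*(2*C) = 8*C)
Y(L) = 4*L² (Y(L) = (2*L)*(2*L) = 4*L²)
F(s(-3, -3) - 12*12) - Y(y) = (8*(-3) - 12*12) - 4*332² = (-24 - 144) - 4*110224 = -168 - 1*440896 = -168 - 440896 = -441064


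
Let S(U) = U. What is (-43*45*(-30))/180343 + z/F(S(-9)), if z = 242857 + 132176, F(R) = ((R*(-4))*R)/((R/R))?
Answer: -22538589373/19477044 ≈ -1157.2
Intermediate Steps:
F(R) = -4*R**2 (F(R) = ((-4*R)*R)/1 = -4*R**2*1 = -4*R**2)
z = 375033
(-43*45*(-30))/180343 + z/F(S(-9)) = (-43*45*(-30))/180343 + 375033/((-4*(-9)**2)) = -1935*(-30)*(1/180343) + 375033/((-4*81)) = 58050*(1/180343) + 375033/(-324) = 58050/180343 + 375033*(-1/324) = 58050/180343 - 125011/108 = -22538589373/19477044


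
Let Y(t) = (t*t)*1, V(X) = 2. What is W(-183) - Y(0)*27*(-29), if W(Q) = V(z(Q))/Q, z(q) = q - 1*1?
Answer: -2/183 ≈ -0.010929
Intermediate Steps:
z(q) = -1 + q (z(q) = q - 1 = -1 + q)
Y(t) = t² (Y(t) = t²*1 = t²)
W(Q) = 2/Q
W(-183) - Y(0)*27*(-29) = 2/(-183) - 0²*27*(-29) = 2*(-1/183) - 0*27*(-29) = -2/183 - 0*(-29) = -2/183 - 1*0 = -2/183 + 0 = -2/183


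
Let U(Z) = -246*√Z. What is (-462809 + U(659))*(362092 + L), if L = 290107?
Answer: -301843566991 - 160440954*√659 ≈ -3.0596e+11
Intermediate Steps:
(-462809 + U(659))*(362092 + L) = (-462809 - 246*√659)*(362092 + 290107) = (-462809 - 246*√659)*652199 = -301843566991 - 160440954*√659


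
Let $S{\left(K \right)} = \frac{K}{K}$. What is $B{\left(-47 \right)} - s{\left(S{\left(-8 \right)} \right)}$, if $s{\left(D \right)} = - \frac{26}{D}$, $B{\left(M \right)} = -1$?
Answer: $25$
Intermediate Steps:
$S{\left(K \right)} = 1$
$B{\left(-47 \right)} - s{\left(S{\left(-8 \right)} \right)} = -1 - - \frac{26}{1} = -1 - \left(-26\right) 1 = -1 - -26 = -1 + 26 = 25$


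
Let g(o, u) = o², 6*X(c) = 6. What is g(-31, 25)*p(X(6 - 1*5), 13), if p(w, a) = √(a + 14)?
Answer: 2883*√3 ≈ 4993.5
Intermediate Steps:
X(c) = 1 (X(c) = (⅙)*6 = 1)
p(w, a) = √(14 + a)
g(-31, 25)*p(X(6 - 1*5), 13) = (-31)²*√(14 + 13) = 961*√27 = 961*(3*√3) = 2883*√3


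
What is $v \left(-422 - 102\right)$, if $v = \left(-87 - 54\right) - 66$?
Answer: $108468$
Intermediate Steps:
$v = -207$ ($v = -141 - 66 = -207$)
$v \left(-422 - 102\right) = - 207 \left(-422 - 102\right) = \left(-207\right) \left(-524\right) = 108468$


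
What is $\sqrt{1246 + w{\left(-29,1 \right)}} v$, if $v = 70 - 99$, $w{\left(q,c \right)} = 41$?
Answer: $- 87 \sqrt{143} \approx -1040.4$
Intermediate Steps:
$v = -29$ ($v = 70 - 99 = -29$)
$\sqrt{1246 + w{\left(-29,1 \right)}} v = \sqrt{1246 + 41} \left(-29\right) = \sqrt{1287} \left(-29\right) = 3 \sqrt{143} \left(-29\right) = - 87 \sqrt{143}$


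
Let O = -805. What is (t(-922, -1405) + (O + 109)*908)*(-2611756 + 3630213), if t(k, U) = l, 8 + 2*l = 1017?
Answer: -1286236843639/2 ≈ -6.4312e+11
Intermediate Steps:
l = 1009/2 (l = -4 + (½)*1017 = -4 + 1017/2 = 1009/2 ≈ 504.50)
t(k, U) = 1009/2
(t(-922, -1405) + (O + 109)*908)*(-2611756 + 3630213) = (1009/2 + (-805 + 109)*908)*(-2611756 + 3630213) = (1009/2 - 696*908)*1018457 = (1009/2 - 631968)*1018457 = -1262927/2*1018457 = -1286236843639/2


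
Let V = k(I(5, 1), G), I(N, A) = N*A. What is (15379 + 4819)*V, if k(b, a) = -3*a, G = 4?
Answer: -242376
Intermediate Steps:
I(N, A) = A*N
V = -12 (V = -3*4 = -12)
(15379 + 4819)*V = (15379 + 4819)*(-12) = 20198*(-12) = -242376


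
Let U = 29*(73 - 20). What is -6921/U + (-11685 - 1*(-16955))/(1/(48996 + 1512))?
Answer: 409114287999/1537 ≈ 2.6618e+8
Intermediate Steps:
U = 1537 (U = 29*53 = 1537)
-6921/U + (-11685 - 1*(-16955))/(1/(48996 + 1512)) = -6921/1537 + (-11685 - 1*(-16955))/(1/(48996 + 1512)) = -6921*1/1537 + (-11685 + 16955)/(1/50508) = -6921/1537 + 5270/(1/50508) = -6921/1537 + 5270*50508 = -6921/1537 + 266177160 = 409114287999/1537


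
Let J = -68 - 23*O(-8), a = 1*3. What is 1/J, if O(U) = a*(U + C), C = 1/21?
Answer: 7/3365 ≈ 0.0020802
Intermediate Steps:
C = 1/21 ≈ 0.047619
a = 3
O(U) = ⅐ + 3*U (O(U) = 3*(U + 1/21) = 3*(1/21 + U) = ⅐ + 3*U)
J = 3365/7 (J = -68 - 23*(⅐ + 3*(-8)) = -68 - 23*(⅐ - 24) = -68 - 23*(-167/7) = -68 + 3841/7 = 3365/7 ≈ 480.71)
1/J = 1/(3365/7) = 7/3365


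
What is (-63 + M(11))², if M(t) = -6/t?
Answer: 488601/121 ≈ 4038.0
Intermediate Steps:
(-63 + M(11))² = (-63 - 6/11)² = (-699/11)² = 488601/121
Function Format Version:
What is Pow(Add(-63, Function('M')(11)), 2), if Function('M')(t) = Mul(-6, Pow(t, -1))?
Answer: Rational(488601, 121) ≈ 4038.0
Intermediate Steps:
Pow(Add(-63, Function('M')(11)), 2) = Pow(Add(-63, Mul(-6, Pow(11, -1))), 2) = Pow(Add(-63, Mul(-6, Rational(1, 11))), 2) = Pow(Add(-63, Rational(-6, 11)), 2) = Pow(Rational(-699, 11), 2) = Rational(488601, 121)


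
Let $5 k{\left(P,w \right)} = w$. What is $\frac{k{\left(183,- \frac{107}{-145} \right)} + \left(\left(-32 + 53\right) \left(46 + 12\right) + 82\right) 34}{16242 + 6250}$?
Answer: $\frac{32045107}{16306700} \approx 1.9651$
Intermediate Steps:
$k{\left(P,w \right)} = \frac{w}{5}$
$\frac{k{\left(183,- \frac{107}{-145} \right)} + \left(\left(-32 + 53\right) \left(46 + 12\right) + 82\right) 34}{16242 + 6250} = \frac{\frac{\left(-107\right) \frac{1}{-145}}{5} + \left(\left(-32 + 53\right) \left(46 + 12\right) + 82\right) 34}{16242 + 6250} = \frac{\frac{\left(-107\right) \left(- \frac{1}{145}\right)}{5} + \left(21 \cdot 58 + 82\right) 34}{22492} = \left(\frac{1}{5} \cdot \frac{107}{145} + \left(1218 + 82\right) 34\right) \frac{1}{22492} = \left(\frac{107}{725} + 1300 \cdot 34\right) \frac{1}{22492} = \left(\frac{107}{725} + 44200\right) \frac{1}{22492} = \frac{32045107}{725} \cdot \frac{1}{22492} = \frac{32045107}{16306700}$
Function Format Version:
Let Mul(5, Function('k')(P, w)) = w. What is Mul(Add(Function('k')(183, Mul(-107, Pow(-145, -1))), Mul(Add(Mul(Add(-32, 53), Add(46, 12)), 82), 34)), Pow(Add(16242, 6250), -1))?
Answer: Rational(32045107, 16306700) ≈ 1.9651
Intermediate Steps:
Function('k')(P, w) = Mul(Rational(1, 5), w)
Mul(Add(Function('k')(183, Mul(-107, Pow(-145, -1))), Mul(Add(Mul(Add(-32, 53), Add(46, 12)), 82), 34)), Pow(Add(16242, 6250), -1)) = Mul(Add(Mul(Rational(1, 5), Mul(-107, Pow(-145, -1))), Mul(Add(Mul(Add(-32, 53), Add(46, 12)), 82), 34)), Pow(Add(16242, 6250), -1)) = Mul(Add(Mul(Rational(1, 5), Mul(-107, Rational(-1, 145))), Mul(Add(Mul(21, 58), 82), 34)), Pow(22492, -1)) = Mul(Add(Mul(Rational(1, 5), Rational(107, 145)), Mul(Add(1218, 82), 34)), Rational(1, 22492)) = Mul(Add(Rational(107, 725), Mul(1300, 34)), Rational(1, 22492)) = Mul(Add(Rational(107, 725), 44200), Rational(1, 22492)) = Mul(Rational(32045107, 725), Rational(1, 22492)) = Rational(32045107, 16306700)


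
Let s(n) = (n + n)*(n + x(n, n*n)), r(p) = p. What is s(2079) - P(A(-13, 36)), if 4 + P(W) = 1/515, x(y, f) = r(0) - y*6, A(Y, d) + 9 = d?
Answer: -22259539091/515 ≈ -4.3222e+7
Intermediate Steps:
A(Y, d) = -9 + d
x(y, f) = -6*y (x(y, f) = 0 - y*6 = 0 - 6*y = -6*y)
P(W) = -2059/515 (P(W) = -4 + 1/515 = -2059/515)
s(n) = -10*n**2 (s(n) = (n + n)*(n - 6*n) = (2*n)*(-5*n) = -10*n**2)
s(2079) - P(A(-13, 36)) = -10*2079**2 - 1*(-2059/515) = -10*4322241 + 2059/515 = -43222410 + 2059/515 = -22259539091/515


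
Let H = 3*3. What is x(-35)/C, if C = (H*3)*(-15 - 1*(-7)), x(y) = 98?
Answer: -49/108 ≈ -0.45370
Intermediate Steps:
H = 9
C = -216 (C = (9*3)*(-15 - 1*(-7)) = 27*(-15 + 7) = 27*(-8) = -216)
x(-35)/C = 98/(-216) = 98*(-1/216) = -49/108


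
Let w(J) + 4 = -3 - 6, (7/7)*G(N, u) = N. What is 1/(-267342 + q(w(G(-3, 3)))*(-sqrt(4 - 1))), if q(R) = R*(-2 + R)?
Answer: -89114/23823876963 + 65*sqrt(3)/23823876963 ≈ -3.7358e-6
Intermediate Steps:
G(N, u) = N
w(J) = -13 (w(J) = -4 + (-3 - 6) = -4 - 9 = -13)
1/(-267342 + q(w(G(-3, 3)))*(-sqrt(4 - 1))) = 1/(-267342 + (-13*(-2 - 13))*(-sqrt(4 - 1))) = 1/(-267342 + (-13*(-15))*(-sqrt(3))) = 1/(-267342 + 195*(-sqrt(3))) = 1/(-267342 - 195*sqrt(3))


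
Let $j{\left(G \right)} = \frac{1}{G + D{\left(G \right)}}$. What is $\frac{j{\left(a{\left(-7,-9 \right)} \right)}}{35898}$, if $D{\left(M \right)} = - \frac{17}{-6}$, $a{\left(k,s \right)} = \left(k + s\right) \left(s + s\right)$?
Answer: $\frac{1}{10440335} \approx 9.5782 \cdot 10^{-8}$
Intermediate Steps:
$a{\left(k,s \right)} = 2 s \left(k + s\right)$ ($a{\left(k,s \right)} = \left(k + s\right) 2 s = 2 s \left(k + s\right)$)
$D{\left(M \right)} = \frac{17}{6}$ ($D{\left(M \right)} = \left(-17\right) \left(- \frac{1}{6}\right) = \frac{17}{6}$)
$j{\left(G \right)} = \frac{1}{\frac{17}{6} + G}$ ($j{\left(G \right)} = \frac{1}{G + \frac{17}{6}} = \frac{1}{\frac{17}{6} + G}$)
$\frac{j{\left(a{\left(-7,-9 \right)} \right)}}{35898} = \frac{6 \frac{1}{17 + 6 \cdot 2 \left(-9\right) \left(-7 - 9\right)}}{35898} = \frac{6}{17 + 6 \cdot 2 \left(-9\right) \left(-16\right)} \frac{1}{35898} = \frac{6}{17 + 6 \cdot 288} \cdot \frac{1}{35898} = \frac{6}{17 + 1728} \cdot \frac{1}{35898} = \frac{6}{1745} \cdot \frac{1}{35898} = \frac{1}{10440335}$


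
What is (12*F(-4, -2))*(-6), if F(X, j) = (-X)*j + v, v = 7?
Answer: 72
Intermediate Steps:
F(X, j) = 7 - X*j (F(X, j) = (-X)*j + 7 = -X*j + 7 = 7 - X*j)
(12*F(-4, -2))*(-6) = (12*(7 - 1*(-4)*(-2)))*(-6) = (12*(7 - 8))*(-6) = (12*(-1))*(-6) = -12*(-6) = 72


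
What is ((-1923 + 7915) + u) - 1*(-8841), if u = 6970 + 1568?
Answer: 23371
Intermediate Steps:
u = 8538
((-1923 + 7915) + u) - 1*(-8841) = ((-1923 + 7915) + 8538) - 1*(-8841) = (5992 + 8538) + 8841 = 14530 + 8841 = 23371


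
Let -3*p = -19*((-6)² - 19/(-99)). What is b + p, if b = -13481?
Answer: -3935780/297 ≈ -13252.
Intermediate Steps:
p = 68077/297 (p = -(-19)*((-6)² - 19/(-99))/3 = -(-19)*(36 - 19*(-1/99))/3 = -(-19)*(36 + 19/99)/3 = -(-19)*3583/(3*99) = -⅓*(-68077/99) = 68077/297 ≈ 229.22)
b + p = -13481 + 68077/297 = -3935780/297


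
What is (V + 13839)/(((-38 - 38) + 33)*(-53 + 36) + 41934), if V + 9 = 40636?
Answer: 54466/42665 ≈ 1.2766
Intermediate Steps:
V = 40627 (V = -9 + 40636 = 40627)
(V + 13839)/(((-38 - 38) + 33)*(-53 + 36) + 41934) = (40627 + 13839)/(((-38 - 38) + 33)*(-53 + 36) + 41934) = 54466/((-76 + 33)*(-17) + 41934) = 54466/(-43*(-17) + 41934) = 54466/(731 + 41934) = 54466/42665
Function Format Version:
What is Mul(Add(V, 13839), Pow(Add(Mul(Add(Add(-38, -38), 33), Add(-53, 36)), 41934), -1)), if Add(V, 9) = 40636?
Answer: Rational(54466, 42665) ≈ 1.2766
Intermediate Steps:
V = 40627 (V = Add(-9, 40636) = 40627)
Mul(Add(V, 13839), Pow(Add(Mul(Add(Add(-38, -38), 33), Add(-53, 36)), 41934), -1)) = Mul(Add(40627, 13839), Pow(Add(Mul(Add(Add(-38, -38), 33), Add(-53, 36)), 41934), -1)) = Mul(54466, Pow(Add(Mul(Add(-76, 33), -17), 41934), -1)) = Mul(54466, Pow(Add(Mul(-43, -17), 41934), -1)) = Mul(54466, Pow(Add(731, 41934), -1)) = Mul(54466, Pow(42665, -1)) = Mul(54466, Rational(1, 42665)) = Rational(54466, 42665)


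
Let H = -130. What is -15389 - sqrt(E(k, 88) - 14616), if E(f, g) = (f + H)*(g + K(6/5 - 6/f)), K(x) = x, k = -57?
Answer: -15389 - 2*I*sqrt(70656915)/95 ≈ -15389.0 - 176.96*I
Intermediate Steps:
E(f, g) = (-130 + f)*(6/5 + g - 6/f) (E(f, g) = (f - 130)*(g + (6/5 - 6/f)) = (-130 + f)*(g + (6*(1/5) - 6/f)) = (-130 + f)*(g + (6/5 - 6/f)) = (-130 + f)*(6/5 + g - 6/f))
-15389 - sqrt(E(k, 88) - 14616) = -15389 - sqrt((-162 - 130*88 + 780/(-57) + (6/5)*(-57) - 57*88) - 14616) = -15389 - sqrt((-162 - 11440 + 780*(-1/57) - 342/5 - 5016) - 14616) = -15389 - sqrt((-162 - 11440 - 260/19 - 342/5 - 5016) - 14616) = -15389 - sqrt(-1586508/95 - 14616) = -15389 - sqrt(-2975028/95) = -15389 - 2*I*sqrt(70656915)/95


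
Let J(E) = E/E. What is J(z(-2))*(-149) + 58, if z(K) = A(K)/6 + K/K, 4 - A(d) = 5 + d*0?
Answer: -91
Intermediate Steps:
A(d) = -1 (A(d) = 4 - (5 + d*0) = 4 - (5 + 0) = 4 - 1*5 = 4 - 5 = -1)
z(K) = ⅚ (z(K) = -1/6 + K/K = -1*⅙ + 1 = -⅙ + 1 = ⅚)
J(E) = 1
J(z(-2))*(-149) + 58 = 1*(-149) + 58 = -149 + 58 = -91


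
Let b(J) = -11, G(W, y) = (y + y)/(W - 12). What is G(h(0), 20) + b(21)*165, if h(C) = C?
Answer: -5455/3 ≈ -1818.3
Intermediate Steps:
G(W, y) = 2*y/(-12 + W) (G(W, y) = (2*y)/(-12 + W) = 2*y/(-12 + W))
G(h(0), 20) + b(21)*165 = 2*20/(-12 + 0) - 11*165 = 2*20/(-12) - 1815 = 2*20*(-1/12) - 1815 = -10/3 - 1815 = -5455/3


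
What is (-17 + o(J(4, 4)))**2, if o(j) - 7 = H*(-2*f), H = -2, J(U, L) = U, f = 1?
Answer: 36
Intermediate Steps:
o(j) = 11 (o(j) = 7 - (-4) = 7 - 2*(-2) = 7 + 4 = 11)
(-17 + o(J(4, 4)))**2 = (-17 + 11)**2 = (-6)**2 = 36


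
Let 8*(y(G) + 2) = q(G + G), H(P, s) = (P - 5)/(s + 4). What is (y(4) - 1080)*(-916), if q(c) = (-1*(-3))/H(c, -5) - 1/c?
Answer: 15859853/16 ≈ 9.9124e+5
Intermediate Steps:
H(P, s) = (-5 + P)/(4 + s)
q(c) = -1/c + 3/(5 - c) (q(c) = (-1*(-3))/(((-5 + c)/(4 - 5))) - 1/c = 3/(((-5 + c)/(-1))) - 1/c = 3/((-(-5 + c))) - 1/c = 3/(5 - c) - 1/c = -1/c + 3/(5 - c))
y(G) = -2 + (5 - 8*G)/(16*G*(-5 + 2*G)) (y(G) = -2 + ((5 - 4*(G + G))/((G + G)*(-5 + (G + G))))/8 = -2 + ((5 - 8*G)/(((2*G))*(-5 + 2*G)))/8 = -2 + ((1/(2*G))*(5 - 8*G)/(-5 + 2*G))/8 = -2 + ((5 - 8*G)/(2*G*(-5 + 2*G)))/8 = -2 + (5 - 8*G)/(16*G*(-5 + 2*G)))
(y(4) - 1080)*(-916) = ((1/16)*(5 - 64*4**2 + 152*4)/(4*(-5 + 2*4)) - 1080)*(-916) = ((1/16)*(1/4)*(5 - 64*16 + 608)/(-5 + 8) - 1080)*(-916) = ((1/16)*(1/4)*(5 - 1024 + 608)/3 - 1080)*(-916) = ((1/16)*(1/4)*(1/3)*(-411) - 1080)*(-916) = (-137/64 - 1080)*(-916) = -69257/64*(-916) = 15859853/16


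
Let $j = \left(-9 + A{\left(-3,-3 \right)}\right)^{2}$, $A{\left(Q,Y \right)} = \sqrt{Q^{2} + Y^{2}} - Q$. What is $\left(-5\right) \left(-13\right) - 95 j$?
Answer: $-5065 + 3420 \sqrt{2} \approx -228.39$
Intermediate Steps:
$j = \left(-6 + 3 \sqrt{2}\right)^{2}$ ($j = \left(-9 - \left(-3 - \sqrt{\left(-3\right)^{2} + \left(-3\right)^{2}}\right)\right)^{2} = \left(-9 + \left(\sqrt{9 + 9} + 3\right)\right)^{2} = \left(-9 + \left(\sqrt{18} + 3\right)\right)^{2} = \left(-9 + \left(3 \sqrt{2} + 3\right)\right)^{2} = \left(-9 + \left(3 + 3 \sqrt{2}\right)\right)^{2} = \left(-6 + 3 \sqrt{2}\right)^{2} \approx 3.0883$)
$\left(-5\right) \left(-13\right) - 95 j = \left(-5\right) \left(-13\right) - 95 \left(54 - 36 \sqrt{2}\right) = 65 - \left(5130 - 3420 \sqrt{2}\right) = -5065 + 3420 \sqrt{2}$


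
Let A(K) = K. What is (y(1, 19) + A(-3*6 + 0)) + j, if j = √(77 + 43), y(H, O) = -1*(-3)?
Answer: -15 + 2*√30 ≈ -4.0455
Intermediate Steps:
y(H, O) = 3
j = 2*√30 (j = √120 = 2*√30 ≈ 10.954)
(y(1, 19) + A(-3*6 + 0)) + j = (3 + (-3*6 + 0)) + 2*√30 = (3 + (-18 + 0)) + 2*√30 = (3 - 18) + 2*√30 = -15 + 2*√30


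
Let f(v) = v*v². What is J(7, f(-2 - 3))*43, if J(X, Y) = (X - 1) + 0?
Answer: 258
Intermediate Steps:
f(v) = v³
J(X, Y) = -1 + X (J(X, Y) = (-1 + X) + 0 = -1 + X)
J(7, f(-2 - 3))*43 = (-1 + 7)*43 = 6*43 = 258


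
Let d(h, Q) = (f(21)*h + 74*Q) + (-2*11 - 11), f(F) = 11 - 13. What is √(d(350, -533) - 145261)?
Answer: 6*I*√5151 ≈ 430.62*I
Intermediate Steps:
f(F) = -2
d(h, Q) = -33 - 2*h + 74*Q (d(h, Q) = (-2*h + 74*Q) + (-2*11 - 11) = (-2*h + 74*Q) + (-22 - 11) = (-2*h + 74*Q) - 33 = -33 - 2*h + 74*Q)
√(d(350, -533) - 145261) = √((-33 - 2*350 + 74*(-533)) - 145261) = √((-33 - 700 - 39442) - 145261) = √(-40175 - 145261) = √(-185436) = 6*I*√5151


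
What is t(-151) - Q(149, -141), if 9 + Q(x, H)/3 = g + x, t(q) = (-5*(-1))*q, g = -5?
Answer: -1160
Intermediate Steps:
t(q) = 5*q
Q(x, H) = -42 + 3*x (Q(x, H) = -27 + 3*(-5 + x) = -27 + (-15 + 3*x) = -42 + 3*x)
t(-151) - Q(149, -141) = 5*(-151) - (-42 + 3*149) = -755 - (-42 + 447) = -755 - 1*405 = -755 - 405 = -1160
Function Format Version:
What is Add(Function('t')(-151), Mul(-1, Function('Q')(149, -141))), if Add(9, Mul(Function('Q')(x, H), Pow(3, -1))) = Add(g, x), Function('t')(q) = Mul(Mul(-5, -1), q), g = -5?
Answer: -1160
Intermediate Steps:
Function('t')(q) = Mul(5, q)
Function('Q')(x, H) = Add(-42, Mul(3, x)) (Function('Q')(x, H) = Add(-27, Mul(3, Add(-5, x))) = Add(-27, Add(-15, Mul(3, x))) = Add(-42, Mul(3, x)))
Add(Function('t')(-151), Mul(-1, Function('Q')(149, -141))) = Add(Mul(5, -151), Mul(-1, Add(-42, Mul(3, 149)))) = Add(-755, Mul(-1, Add(-42, 447))) = Add(-755, Mul(-1, 405)) = Add(-755, -405) = -1160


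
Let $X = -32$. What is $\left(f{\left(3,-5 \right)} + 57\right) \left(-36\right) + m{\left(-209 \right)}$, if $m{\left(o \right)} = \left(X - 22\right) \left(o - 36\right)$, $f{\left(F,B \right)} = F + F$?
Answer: $10962$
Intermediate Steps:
$f{\left(F,B \right)} = 2 F$
$m{\left(o \right)} = 1944 - 54 o$ ($m{\left(o \right)} = \left(-32 - 22\right) \left(o - 36\right) = - 54 \left(-36 + o\right) = 1944 - 54 o$)
$\left(f{\left(3,-5 \right)} + 57\right) \left(-36\right) + m{\left(-209 \right)} = \left(2 \cdot 3 + 57\right) \left(-36\right) + \left(1944 - -11286\right) = \left(6 + 57\right) \left(-36\right) + \left(1944 + 11286\right) = 63 \left(-36\right) + 13230 = -2268 + 13230 = 10962$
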